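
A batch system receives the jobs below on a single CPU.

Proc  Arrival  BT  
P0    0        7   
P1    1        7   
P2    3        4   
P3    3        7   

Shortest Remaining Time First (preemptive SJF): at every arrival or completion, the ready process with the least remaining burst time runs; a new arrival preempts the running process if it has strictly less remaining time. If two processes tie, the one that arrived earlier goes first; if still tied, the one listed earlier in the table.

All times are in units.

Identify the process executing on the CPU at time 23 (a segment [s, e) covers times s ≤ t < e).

P3

Timeline: | P0 0-7 | P2 7-11 | P1 11-18 | P3 18-25 |
Completion: P0=7  P1=18  P2=11  P3=25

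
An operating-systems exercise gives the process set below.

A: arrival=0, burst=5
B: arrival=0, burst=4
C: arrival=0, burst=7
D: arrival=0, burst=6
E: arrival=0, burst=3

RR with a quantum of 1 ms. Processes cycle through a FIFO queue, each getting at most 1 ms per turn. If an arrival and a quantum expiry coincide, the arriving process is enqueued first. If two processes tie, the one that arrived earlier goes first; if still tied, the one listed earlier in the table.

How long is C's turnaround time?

Gantt: | A 0-1 | B 1-2 | C 2-3 | D 3-4 | E 4-5 | A 5-6 | B 6-7 | C 7-8 | D 8-9 | E 9-10 | A 10-11 | B 11-12 | C 12-13 | D 13-14 | E 14-15 | A 15-16 | B 16-17 | C 17-18 | D 18-19 | A 19-20 | C 20-21 | D 21-22 | C 22-23 | D 23-24 | C 24-25 |
Completion: A=20  B=17  C=25  D=24  E=15
Turnaround(C) = completion − arrival = 25 − 0 = 25

25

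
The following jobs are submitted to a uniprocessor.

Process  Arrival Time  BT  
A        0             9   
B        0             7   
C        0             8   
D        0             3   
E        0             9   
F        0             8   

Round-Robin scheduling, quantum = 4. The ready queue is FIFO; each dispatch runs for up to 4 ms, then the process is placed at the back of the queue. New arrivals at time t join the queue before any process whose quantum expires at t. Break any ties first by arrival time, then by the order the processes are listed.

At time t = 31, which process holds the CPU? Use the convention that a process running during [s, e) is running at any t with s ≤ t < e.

Schedule: | A 0-4 | B 4-8 | C 8-12 | D 12-15 | E 15-19 | F 19-23 | A 23-27 | B 27-30 | C 30-34 | E 34-38 | F 38-42 | A 42-43 | E 43-44 |
Completion: A=43  B=30  C=34  D=15  E=44  F=42
Turnaround (C−A): A=43  B=30  C=34  D=15  E=44  F=42

C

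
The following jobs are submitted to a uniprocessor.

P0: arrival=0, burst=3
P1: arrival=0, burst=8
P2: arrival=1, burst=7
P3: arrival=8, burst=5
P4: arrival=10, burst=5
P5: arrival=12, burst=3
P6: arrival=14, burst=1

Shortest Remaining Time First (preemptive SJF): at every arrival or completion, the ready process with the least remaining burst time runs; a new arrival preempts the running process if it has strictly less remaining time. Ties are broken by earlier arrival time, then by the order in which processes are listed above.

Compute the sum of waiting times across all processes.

42

Schedule: | P0 0-3 | P2 3-10 | P3 10-15 | P6 15-16 | P5 16-19 | P4 19-24 | P1 24-32 |
Completion: P0=3  P1=32  P2=10  P3=15  P4=24  P5=19  P6=16
Turnaround (C−A): P0=3  P1=32  P2=9  P3=7  P4=14  P5=7  P6=2
Waiting = turnaround − burst: P0=0, P1=24, P2=2, P3=2, P4=9, P5=4, P6=1
Total waiting = 0 + 24 + 2 + 2 + 9 + 4 + 1 = 42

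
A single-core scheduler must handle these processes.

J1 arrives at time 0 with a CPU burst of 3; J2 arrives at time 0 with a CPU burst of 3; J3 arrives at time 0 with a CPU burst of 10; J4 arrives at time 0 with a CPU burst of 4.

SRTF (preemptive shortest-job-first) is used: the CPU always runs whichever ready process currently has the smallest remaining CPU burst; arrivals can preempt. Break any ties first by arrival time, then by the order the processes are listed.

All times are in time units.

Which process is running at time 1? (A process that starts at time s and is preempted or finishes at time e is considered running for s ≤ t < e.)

Gantt: | J1 0-3 | J2 3-6 | J4 6-10 | J3 10-20 |
Completion: J1=3  J2=6  J3=20  J4=10
Turnaround (C−A): J1=3  J2=6  J3=20  J4=10

J1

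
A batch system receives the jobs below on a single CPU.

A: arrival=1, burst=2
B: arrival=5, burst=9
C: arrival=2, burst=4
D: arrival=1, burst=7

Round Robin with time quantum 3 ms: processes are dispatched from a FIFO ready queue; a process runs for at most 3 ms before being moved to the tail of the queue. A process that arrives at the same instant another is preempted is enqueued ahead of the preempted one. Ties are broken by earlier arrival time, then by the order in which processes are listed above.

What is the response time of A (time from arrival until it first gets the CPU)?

0

Schedule: | idle 0-1 | A 1-3 | D 3-6 | C 6-9 | B 9-12 | D 12-15 | C 15-16 | B 16-19 | D 19-20 | B 20-23 |
Completion: A=3  B=23  C=16  D=20
Turnaround (C−A): A=2  B=18  C=14  D=19
Response(A) = first start − arrival = 1 − 1 = 0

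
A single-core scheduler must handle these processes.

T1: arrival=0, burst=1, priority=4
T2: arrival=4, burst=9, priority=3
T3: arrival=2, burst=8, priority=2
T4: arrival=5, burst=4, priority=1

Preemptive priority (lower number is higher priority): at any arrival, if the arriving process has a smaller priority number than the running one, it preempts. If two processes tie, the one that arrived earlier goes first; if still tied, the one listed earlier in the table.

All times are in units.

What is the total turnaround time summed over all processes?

Schedule: | T1 0-1 | idle 1-2 | T3 2-5 | T4 5-9 | T3 9-14 | T2 14-23 |
Completion: T1=1  T2=23  T3=14  T4=9
Turnaround = completion − arrival: T1=1, T2=19, T3=12, T4=4
Total turnaround = 1 + 19 + 12 + 4 = 36

36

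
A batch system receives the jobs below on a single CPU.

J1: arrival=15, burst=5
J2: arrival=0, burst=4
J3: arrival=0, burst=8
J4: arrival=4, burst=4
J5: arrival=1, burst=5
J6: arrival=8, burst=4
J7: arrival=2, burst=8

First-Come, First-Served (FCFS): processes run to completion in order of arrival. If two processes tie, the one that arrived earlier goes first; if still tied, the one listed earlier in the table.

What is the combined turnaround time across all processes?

Gantt: | J2 0-4 | J3 4-12 | J5 12-17 | J7 17-25 | J4 25-29 | J6 29-33 | J1 33-38 |
Completion: J1=38  J2=4  J3=12  J4=29  J5=17  J6=33  J7=25
Turnaround (C−A): J1=23  J2=4  J3=12  J4=25  J5=16  J6=25  J7=23
Turnaround = completion − arrival: J1=23, J2=4, J3=12, J4=25, J5=16, J6=25, J7=23
Total turnaround = 23 + 4 + 12 + 25 + 16 + 25 + 23 = 128

128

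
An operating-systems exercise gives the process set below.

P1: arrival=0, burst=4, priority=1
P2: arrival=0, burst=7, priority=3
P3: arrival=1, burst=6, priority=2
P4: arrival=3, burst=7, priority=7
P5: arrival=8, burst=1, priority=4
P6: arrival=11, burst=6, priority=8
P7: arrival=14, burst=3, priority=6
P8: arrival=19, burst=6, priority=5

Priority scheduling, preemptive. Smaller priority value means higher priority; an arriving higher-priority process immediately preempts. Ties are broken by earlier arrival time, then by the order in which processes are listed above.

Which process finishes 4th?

Timeline: | P1 0-4 | P3 4-10 | P2 10-17 | P5 17-18 | P7 18-19 | P8 19-25 | P7 25-27 | P4 27-34 | P6 34-40 |
Completion: P1=4  P2=17  P3=10  P4=34  P5=18  P6=40  P7=27  P8=25
Finish order: P1 → P3 → P2 → P5 → P8 → P7 → P4 → P6

P5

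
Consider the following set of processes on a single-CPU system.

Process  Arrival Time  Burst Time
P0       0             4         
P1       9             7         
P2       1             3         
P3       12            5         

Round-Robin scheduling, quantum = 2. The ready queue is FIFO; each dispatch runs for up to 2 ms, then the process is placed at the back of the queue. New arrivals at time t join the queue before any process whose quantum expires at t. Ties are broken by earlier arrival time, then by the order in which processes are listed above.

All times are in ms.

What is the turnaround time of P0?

6

Gantt: | P0 0-2 | P2 2-4 | P0 4-6 | P2 6-7 | idle 7-9 | P1 9-13 | P3 13-15 | P1 15-17 | P3 17-19 | P1 19-20 | P3 20-21 |
Completion: P0=6  P1=20  P2=7  P3=21
Turnaround (C−A): P0=6  P1=11  P2=6  P3=9
Turnaround(P0) = completion − arrival = 6 − 0 = 6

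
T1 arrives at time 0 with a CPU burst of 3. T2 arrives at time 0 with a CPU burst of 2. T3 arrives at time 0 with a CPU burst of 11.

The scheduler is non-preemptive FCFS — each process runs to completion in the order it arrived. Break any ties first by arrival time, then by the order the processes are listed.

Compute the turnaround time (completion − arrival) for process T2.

Gantt: | T1 0-3 | T2 3-5 | T3 5-16 |
Completion: T1=3  T2=5  T3=16
Turnaround (C−A): T1=3  T2=5  T3=16
Turnaround(T2) = completion − arrival = 5 − 0 = 5

5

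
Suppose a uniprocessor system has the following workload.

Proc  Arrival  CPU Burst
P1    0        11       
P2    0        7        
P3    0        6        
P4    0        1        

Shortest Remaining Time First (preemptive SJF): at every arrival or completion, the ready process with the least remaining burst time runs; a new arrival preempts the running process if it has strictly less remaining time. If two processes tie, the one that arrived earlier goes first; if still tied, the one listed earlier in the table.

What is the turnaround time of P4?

Gantt: | P4 0-1 | P3 1-7 | P2 7-14 | P1 14-25 |
Completion: P1=25  P2=14  P3=7  P4=1
Turnaround (C−A): P1=25  P2=14  P3=7  P4=1
Turnaround(P4) = completion − arrival = 1 − 0 = 1

1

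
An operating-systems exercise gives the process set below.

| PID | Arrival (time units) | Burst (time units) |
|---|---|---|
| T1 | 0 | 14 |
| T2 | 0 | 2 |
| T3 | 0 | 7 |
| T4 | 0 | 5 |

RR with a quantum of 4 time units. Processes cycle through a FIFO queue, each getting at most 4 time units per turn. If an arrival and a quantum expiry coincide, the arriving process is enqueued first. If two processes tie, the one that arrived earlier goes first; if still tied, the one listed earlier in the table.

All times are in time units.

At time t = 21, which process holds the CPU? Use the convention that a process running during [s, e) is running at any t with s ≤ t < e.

T4

Schedule: | T1 0-4 | T2 4-6 | T3 6-10 | T4 10-14 | T1 14-18 | T3 18-21 | T4 21-22 | T1 22-28 |
Completion: T1=28  T2=6  T3=21  T4=22
Turnaround (C−A): T1=28  T2=6  T3=21  T4=22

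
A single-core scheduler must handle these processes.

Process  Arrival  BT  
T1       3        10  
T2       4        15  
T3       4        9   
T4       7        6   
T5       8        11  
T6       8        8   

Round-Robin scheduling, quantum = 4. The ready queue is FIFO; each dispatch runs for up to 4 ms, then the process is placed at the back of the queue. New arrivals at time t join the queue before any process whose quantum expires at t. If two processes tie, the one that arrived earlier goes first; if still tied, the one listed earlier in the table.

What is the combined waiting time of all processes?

Schedule: | idle 0-3 | T1 3-7 | T2 7-11 | T3 11-15 | T4 15-19 | T1 19-23 | T5 23-27 | T6 27-31 | T2 31-35 | T3 35-39 | T4 39-41 | T1 41-43 | T5 43-47 | T6 47-51 | T2 51-55 | T3 55-56 | T5 56-59 | T2 59-62 |
Completion: T1=43  T2=62  T3=56  T4=41  T5=59  T6=51
Waiting = turnaround − burst: T1=30, T2=43, T3=43, T4=28, T5=40, T6=35
Total waiting = 30 + 43 + 43 + 28 + 40 + 35 = 219

219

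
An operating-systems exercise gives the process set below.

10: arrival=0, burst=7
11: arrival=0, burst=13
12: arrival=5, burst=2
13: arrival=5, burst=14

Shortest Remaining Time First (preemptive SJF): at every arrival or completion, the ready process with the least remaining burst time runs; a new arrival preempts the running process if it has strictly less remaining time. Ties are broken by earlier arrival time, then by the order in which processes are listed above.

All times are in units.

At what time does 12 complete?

9

Gantt: | 10 0-7 | 12 7-9 | 11 9-22 | 13 22-36 |
Completion: 10=7  11=22  12=9  13=36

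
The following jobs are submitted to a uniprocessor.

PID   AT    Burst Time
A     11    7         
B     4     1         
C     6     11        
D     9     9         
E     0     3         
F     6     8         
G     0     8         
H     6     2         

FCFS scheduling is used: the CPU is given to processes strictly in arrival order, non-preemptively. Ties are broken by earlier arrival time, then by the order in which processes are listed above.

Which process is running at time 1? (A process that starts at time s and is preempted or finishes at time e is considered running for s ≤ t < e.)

E

Timeline: | E 0-3 | G 3-11 | B 11-12 | C 12-23 | F 23-31 | H 31-33 | D 33-42 | A 42-49 |
Completion: A=49  B=12  C=23  D=42  E=3  F=31  G=11  H=33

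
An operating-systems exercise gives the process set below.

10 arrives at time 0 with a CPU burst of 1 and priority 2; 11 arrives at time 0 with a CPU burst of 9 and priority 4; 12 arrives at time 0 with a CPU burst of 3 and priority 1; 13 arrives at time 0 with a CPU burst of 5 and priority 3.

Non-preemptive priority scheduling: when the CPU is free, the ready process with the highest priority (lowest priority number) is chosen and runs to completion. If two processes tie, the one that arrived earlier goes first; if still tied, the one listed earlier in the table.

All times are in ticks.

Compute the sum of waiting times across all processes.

16

Schedule: | 12 0-3 | 10 3-4 | 13 4-9 | 11 9-18 |
Completion: 10=4  11=18  12=3  13=9
Waiting = turnaround − burst: 10=3, 11=9, 12=0, 13=4
Total waiting = 3 + 9 + 0 + 4 = 16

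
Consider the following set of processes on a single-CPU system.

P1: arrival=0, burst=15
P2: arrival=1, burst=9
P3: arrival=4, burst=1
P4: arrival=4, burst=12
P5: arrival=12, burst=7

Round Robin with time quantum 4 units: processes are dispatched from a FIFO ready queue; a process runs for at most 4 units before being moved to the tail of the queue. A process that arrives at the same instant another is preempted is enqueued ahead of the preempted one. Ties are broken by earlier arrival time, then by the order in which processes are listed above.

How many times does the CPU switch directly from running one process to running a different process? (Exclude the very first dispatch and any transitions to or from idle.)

Gantt: | P1 0-4 | P2 4-8 | P3 8-9 | P4 9-13 | P1 13-17 | P2 17-21 | P5 21-25 | P4 25-29 | P1 29-33 | P2 33-34 | P5 34-37 | P4 37-41 | P1 41-44 |
Completion: P1=44  P2=34  P3=9  P4=41  P5=37
Turnaround (C−A): P1=44  P2=33  P3=5  P4=37  P5=25

12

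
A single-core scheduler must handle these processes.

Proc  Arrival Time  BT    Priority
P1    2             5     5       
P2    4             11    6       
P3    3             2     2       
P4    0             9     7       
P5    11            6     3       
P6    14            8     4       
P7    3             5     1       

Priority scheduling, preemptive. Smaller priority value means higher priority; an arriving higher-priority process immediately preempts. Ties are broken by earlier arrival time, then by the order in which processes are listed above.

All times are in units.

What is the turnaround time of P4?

46

Schedule: | P4 0-2 | P1 2-3 | P7 3-8 | P3 8-10 | P1 10-11 | P5 11-17 | P6 17-25 | P1 25-28 | P2 28-39 | P4 39-46 |
Completion: P1=28  P2=39  P3=10  P4=46  P5=17  P6=25  P7=8
Turnaround (C−A): P1=26  P2=35  P3=7  P4=46  P5=6  P6=11  P7=5
Turnaround(P4) = completion − arrival = 46 − 0 = 46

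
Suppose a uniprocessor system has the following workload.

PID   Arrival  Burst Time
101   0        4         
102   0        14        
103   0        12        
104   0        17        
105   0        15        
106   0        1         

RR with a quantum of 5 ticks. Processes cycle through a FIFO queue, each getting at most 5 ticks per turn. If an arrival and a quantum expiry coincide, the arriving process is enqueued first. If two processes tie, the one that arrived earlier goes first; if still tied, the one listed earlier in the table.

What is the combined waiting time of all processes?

Gantt: | 101 0-4 | 102 4-9 | 103 9-14 | 104 14-19 | 105 19-24 | 106 24-25 | 102 25-30 | 103 30-35 | 104 35-40 | 105 40-45 | 102 45-49 | 103 49-51 | 104 51-56 | 105 56-61 | 104 61-63 |
Completion: 101=4  102=49  103=51  104=63  105=61  106=25
Turnaround (C−A): 101=4  102=49  103=51  104=63  105=61  106=25
Waiting = turnaround − burst: 101=0, 102=35, 103=39, 104=46, 105=46, 106=24
Total waiting = 0 + 35 + 39 + 46 + 46 + 24 = 190

190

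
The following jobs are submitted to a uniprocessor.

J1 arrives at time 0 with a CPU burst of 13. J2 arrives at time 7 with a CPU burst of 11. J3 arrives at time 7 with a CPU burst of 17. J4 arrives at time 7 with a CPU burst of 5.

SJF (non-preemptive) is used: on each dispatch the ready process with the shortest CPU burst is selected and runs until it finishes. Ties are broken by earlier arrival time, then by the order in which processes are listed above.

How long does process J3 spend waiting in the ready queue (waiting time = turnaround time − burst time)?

Gantt: | J1 0-13 | J4 13-18 | J2 18-29 | J3 29-46 |
Completion: J1=13  J2=29  J3=46  J4=18
Waiting(J3) = turnaround − burst = 39 − 17 = 22

22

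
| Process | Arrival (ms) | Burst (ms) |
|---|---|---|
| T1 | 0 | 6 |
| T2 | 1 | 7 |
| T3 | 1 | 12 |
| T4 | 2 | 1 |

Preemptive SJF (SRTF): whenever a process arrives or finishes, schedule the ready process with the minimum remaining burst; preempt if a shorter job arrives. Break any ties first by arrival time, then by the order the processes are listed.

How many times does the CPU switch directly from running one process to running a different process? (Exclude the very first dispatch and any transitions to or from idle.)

4

Schedule: | T1 0-2 | T4 2-3 | T1 3-7 | T2 7-14 | T3 14-26 |
Completion: T1=7  T2=14  T3=26  T4=3
Turnaround (C−A): T1=7  T2=13  T3=25  T4=1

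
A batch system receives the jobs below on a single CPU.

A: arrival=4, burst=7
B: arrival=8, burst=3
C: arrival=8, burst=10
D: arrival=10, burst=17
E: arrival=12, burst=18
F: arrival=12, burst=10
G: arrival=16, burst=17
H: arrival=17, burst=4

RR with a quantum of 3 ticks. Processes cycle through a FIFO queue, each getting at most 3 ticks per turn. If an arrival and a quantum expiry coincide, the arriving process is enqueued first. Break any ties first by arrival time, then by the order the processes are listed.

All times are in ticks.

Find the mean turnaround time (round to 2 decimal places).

49.38

Gantt: | idle 0-4 | A 4-10 | B 10-13 | C 13-16 | D 16-19 | A 19-20 | E 20-23 | F 23-26 | G 26-29 | C 29-32 | H 32-35 | D 35-38 | E 38-41 | F 41-44 | G 44-47 | C 47-50 | H 50-51 | D 51-54 | E 54-57 | F 57-60 | G 60-63 | C 63-64 | D 64-67 | E 67-70 | F 70-71 | G 71-74 | D 74-77 | E 77-80 | G 80-83 | D 83-85 | E 85-88 | G 88-90 |
Completion: A=20  B=13  C=64  D=85  E=88  F=71  G=90  H=51
Turnaround times: A=16, B=5, C=56, D=75, E=76, F=59, G=74, H=34
Average turnaround = (16+5+56+75+76+59+74+34) / 8 = 395/8 = 49.38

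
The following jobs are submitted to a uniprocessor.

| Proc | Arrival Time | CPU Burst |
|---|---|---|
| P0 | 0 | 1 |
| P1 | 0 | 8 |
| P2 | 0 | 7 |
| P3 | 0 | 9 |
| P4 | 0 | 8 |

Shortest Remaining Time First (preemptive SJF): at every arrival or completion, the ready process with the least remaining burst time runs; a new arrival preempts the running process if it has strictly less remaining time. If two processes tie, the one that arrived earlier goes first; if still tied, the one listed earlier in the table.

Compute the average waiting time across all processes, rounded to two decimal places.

9.80

Timeline: | P0 0-1 | P2 1-8 | P1 8-16 | P4 16-24 | P3 24-33 |
Completion: P0=1  P1=16  P2=8  P3=33  P4=24
Waiting times: P0=0, P1=8, P2=1, P3=24, P4=16
Average waiting = (0+8+1+24+16) / 5 = 49/5 = 9.80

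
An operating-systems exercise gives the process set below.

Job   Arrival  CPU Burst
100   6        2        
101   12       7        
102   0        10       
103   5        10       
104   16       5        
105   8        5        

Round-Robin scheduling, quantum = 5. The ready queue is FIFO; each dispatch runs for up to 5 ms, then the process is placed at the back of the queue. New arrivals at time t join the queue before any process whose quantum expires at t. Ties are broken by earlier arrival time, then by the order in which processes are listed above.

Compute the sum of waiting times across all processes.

Schedule: | 102 0-5 | 103 5-10 | 102 10-15 | 100 15-17 | 105 17-22 | 103 22-27 | 101 27-32 | 104 32-37 | 101 37-39 |
Completion: 100=17  101=39  102=15  103=27  104=37  105=22
Turnaround (C−A): 100=11  101=27  102=15  103=22  104=21  105=14
Waiting = turnaround − burst: 100=9, 101=20, 102=5, 103=12, 104=16, 105=9
Total waiting = 9 + 20 + 5 + 12 + 16 + 9 = 71

71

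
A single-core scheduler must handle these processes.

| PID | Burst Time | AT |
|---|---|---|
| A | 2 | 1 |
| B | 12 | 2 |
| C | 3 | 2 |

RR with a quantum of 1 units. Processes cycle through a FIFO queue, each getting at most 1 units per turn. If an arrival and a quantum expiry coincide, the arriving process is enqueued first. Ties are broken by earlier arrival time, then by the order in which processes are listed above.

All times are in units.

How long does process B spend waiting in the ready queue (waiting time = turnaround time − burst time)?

4

Timeline: | idle 0-1 | A 1-2 | B 2-3 | C 3-4 | A 4-5 | B 5-6 | C 6-7 | B 7-8 | C 8-9 | B 9-18 |
Completion: A=5  B=18  C=9
Waiting(B) = turnaround − burst = 16 − 12 = 4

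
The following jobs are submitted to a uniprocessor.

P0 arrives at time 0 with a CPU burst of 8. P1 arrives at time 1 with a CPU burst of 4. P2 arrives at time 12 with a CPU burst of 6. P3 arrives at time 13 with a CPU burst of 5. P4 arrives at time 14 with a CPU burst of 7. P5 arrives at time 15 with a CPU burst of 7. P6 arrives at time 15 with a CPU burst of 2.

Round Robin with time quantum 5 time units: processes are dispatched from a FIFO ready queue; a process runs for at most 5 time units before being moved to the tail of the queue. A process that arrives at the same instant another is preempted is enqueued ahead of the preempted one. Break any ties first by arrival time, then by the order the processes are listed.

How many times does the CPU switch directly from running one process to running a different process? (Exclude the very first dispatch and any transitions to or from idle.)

Schedule: | P0 0-5 | P1 5-9 | P0 9-12 | P2 12-17 | P3 17-22 | P4 22-27 | P5 27-32 | P6 32-34 | P2 34-35 | P4 35-37 | P5 37-39 |
Completion: P0=12  P1=9  P2=35  P3=22  P4=37  P5=39  P6=34

10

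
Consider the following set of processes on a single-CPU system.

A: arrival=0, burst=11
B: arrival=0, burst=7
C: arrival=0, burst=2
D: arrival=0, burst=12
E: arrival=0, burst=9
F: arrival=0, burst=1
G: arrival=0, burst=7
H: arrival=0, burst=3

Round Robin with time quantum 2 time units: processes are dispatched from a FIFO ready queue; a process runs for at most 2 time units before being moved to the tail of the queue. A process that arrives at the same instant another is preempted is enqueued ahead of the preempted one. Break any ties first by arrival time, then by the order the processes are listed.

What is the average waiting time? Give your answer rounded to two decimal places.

Timeline: | A 0-2 | B 2-4 | C 4-6 | D 6-8 | E 8-10 | F 10-11 | G 11-13 | H 13-15 | A 15-17 | B 17-19 | D 19-21 | E 21-23 | G 23-25 | H 25-26 | A 26-28 | B 28-30 | D 30-32 | E 32-34 | G 34-36 | A 36-38 | B 38-39 | D 39-41 | E 41-43 | G 43-44 | A 44-46 | D 46-48 | E 48-49 | A 49-50 | D 50-52 |
Completion: A=50  B=39  C=6  D=52  E=49  F=11  G=44  H=26
Waiting times: A=39, B=32, C=4, D=40, E=40, F=10, G=37, H=23
Average waiting = (39+32+4+40+40+10+37+23) / 8 = 225/8 = 28.13

28.13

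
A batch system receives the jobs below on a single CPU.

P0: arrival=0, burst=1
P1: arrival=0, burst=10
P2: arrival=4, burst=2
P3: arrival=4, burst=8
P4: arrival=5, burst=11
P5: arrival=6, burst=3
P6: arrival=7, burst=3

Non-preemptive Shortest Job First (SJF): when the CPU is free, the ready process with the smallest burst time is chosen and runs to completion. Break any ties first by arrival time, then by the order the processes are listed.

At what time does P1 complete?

11

Gantt: | P0 0-1 | P1 1-11 | P2 11-13 | P5 13-16 | P6 16-19 | P3 19-27 | P4 27-38 |
Completion: P0=1  P1=11  P2=13  P3=27  P4=38  P5=16  P6=19
Turnaround (C−A): P0=1  P1=11  P2=9  P3=23  P4=33  P5=10  P6=12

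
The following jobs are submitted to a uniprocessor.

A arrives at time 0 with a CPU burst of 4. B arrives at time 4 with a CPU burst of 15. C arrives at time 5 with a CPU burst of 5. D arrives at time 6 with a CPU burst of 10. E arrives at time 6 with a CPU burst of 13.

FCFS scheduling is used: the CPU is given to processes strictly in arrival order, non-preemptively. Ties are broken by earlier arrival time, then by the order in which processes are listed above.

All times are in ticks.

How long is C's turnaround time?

Gantt: | A 0-4 | B 4-19 | C 19-24 | D 24-34 | E 34-47 |
Completion: A=4  B=19  C=24  D=34  E=47
Turnaround (C−A): A=4  B=15  C=19  D=28  E=41
Turnaround(C) = completion − arrival = 24 − 5 = 19

19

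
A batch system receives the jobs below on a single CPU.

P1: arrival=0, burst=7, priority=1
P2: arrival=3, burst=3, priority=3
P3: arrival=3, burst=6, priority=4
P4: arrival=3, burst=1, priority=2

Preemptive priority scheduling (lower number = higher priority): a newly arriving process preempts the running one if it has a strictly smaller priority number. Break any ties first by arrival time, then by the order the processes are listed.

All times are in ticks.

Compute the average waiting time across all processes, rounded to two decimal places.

4.25

Timeline: | P1 0-7 | P4 7-8 | P2 8-11 | P3 11-17 |
Completion: P1=7  P2=11  P3=17  P4=8
Waiting times: P1=0, P2=5, P3=8, P4=4
Average waiting = (0+5+8+4) / 4 = 17/4 = 4.25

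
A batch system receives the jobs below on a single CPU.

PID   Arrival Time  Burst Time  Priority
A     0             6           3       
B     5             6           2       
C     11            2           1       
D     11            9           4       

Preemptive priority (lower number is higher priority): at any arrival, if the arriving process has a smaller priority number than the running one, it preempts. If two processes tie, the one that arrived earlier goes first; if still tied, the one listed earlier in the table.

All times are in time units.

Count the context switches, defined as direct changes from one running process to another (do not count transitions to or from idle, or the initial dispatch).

Schedule: | A 0-5 | B 5-11 | C 11-13 | A 13-14 | D 14-23 |
Completion: A=14  B=11  C=13  D=23

4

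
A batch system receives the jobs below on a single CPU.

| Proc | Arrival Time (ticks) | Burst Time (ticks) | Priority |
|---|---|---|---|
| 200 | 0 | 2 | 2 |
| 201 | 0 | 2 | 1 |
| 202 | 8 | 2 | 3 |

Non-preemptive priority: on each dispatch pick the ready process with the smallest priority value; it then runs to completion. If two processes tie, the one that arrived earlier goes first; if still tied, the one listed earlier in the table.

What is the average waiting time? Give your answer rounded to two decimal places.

Gantt: | 201 0-2 | 200 2-4 | idle 4-8 | 202 8-10 |
Completion: 200=4  201=2  202=10
Turnaround (C−A): 200=4  201=2  202=2
Waiting times: 200=2, 201=0, 202=0
Average waiting = (2+0+0) / 3 = 2/3 = 0.67

0.67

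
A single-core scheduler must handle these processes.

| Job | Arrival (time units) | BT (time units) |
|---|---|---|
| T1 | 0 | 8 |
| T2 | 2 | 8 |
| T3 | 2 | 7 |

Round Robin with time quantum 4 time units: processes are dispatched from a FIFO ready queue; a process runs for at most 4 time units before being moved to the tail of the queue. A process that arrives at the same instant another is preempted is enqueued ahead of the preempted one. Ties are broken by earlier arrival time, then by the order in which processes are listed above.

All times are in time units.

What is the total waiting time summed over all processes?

Gantt: | T1 0-4 | T2 4-8 | T3 8-12 | T1 12-16 | T2 16-20 | T3 20-23 |
Completion: T1=16  T2=20  T3=23
Waiting = turnaround − burst: T1=8, T2=10, T3=14
Total waiting = 8 + 10 + 14 = 32

32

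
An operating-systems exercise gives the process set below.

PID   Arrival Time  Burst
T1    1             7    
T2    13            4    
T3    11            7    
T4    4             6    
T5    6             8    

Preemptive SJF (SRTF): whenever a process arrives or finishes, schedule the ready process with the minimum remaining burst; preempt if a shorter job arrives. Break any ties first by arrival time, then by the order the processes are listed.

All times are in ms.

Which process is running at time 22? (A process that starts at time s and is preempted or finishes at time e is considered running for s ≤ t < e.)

T3

Schedule: | idle 0-1 | T1 1-8 | T4 8-14 | T2 14-18 | T3 18-25 | T5 25-33 |
Completion: T1=8  T2=18  T3=25  T4=14  T5=33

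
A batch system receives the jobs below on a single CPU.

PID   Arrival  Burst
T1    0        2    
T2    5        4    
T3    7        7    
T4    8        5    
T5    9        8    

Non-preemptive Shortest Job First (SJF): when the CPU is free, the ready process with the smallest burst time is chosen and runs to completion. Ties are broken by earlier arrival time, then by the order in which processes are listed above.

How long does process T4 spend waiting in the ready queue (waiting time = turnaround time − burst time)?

1

Schedule: | T1 0-2 | idle 2-5 | T2 5-9 | T4 9-14 | T3 14-21 | T5 21-29 |
Completion: T1=2  T2=9  T3=21  T4=14  T5=29
Waiting(T4) = turnaround − burst = 6 − 5 = 1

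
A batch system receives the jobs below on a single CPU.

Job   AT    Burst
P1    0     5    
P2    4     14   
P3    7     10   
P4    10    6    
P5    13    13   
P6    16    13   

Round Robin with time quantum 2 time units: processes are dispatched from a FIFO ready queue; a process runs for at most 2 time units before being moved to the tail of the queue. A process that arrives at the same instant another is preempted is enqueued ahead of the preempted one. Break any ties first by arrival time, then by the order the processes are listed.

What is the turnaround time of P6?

Gantt: | P1 0-4 | P2 4-6 | P1 6-7 | P2 7-9 | P3 9-11 | P2 11-13 | P4 13-15 | P3 15-17 | P5 17-19 | P2 19-21 | P4 21-23 | P6 23-25 | P3 25-27 | P5 27-29 | P2 29-31 | P4 31-33 | P6 33-35 | P3 35-37 | P5 37-39 | P2 39-41 | P6 41-43 | P3 43-45 | P5 45-47 | P2 47-49 | P6 49-51 | P5 51-53 | P6 53-55 | P5 55-57 | P6 57-59 | P5 59-60 | P6 60-61 |
Completion: P1=7  P2=49  P3=45  P4=33  P5=60  P6=61
Turnaround (C−A): P1=7  P2=45  P3=38  P4=23  P5=47  P6=45
Turnaround(P6) = completion − arrival = 61 − 16 = 45

45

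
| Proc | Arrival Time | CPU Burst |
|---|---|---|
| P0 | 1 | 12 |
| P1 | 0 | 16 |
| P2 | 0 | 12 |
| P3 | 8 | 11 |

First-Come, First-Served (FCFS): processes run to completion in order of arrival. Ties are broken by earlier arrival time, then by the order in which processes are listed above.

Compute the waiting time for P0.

27

Timeline: | P1 0-16 | P2 16-28 | P0 28-40 | P3 40-51 |
Completion: P0=40  P1=16  P2=28  P3=51
Turnaround (C−A): P0=39  P1=16  P2=28  P3=43
Waiting(P0) = turnaround − burst = 39 − 12 = 27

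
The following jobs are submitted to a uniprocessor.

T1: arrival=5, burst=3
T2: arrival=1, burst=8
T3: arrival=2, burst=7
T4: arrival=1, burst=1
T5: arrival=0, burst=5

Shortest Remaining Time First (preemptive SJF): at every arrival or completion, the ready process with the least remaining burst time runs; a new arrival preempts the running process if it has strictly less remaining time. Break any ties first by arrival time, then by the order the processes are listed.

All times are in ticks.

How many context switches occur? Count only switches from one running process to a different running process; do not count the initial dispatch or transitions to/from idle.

Gantt: | T5 0-1 | T4 1-2 | T5 2-6 | T1 6-9 | T3 9-16 | T2 16-24 |
Completion: T1=9  T2=24  T3=16  T4=2  T5=6
Turnaround (C−A): T1=4  T2=23  T3=14  T4=1  T5=6

5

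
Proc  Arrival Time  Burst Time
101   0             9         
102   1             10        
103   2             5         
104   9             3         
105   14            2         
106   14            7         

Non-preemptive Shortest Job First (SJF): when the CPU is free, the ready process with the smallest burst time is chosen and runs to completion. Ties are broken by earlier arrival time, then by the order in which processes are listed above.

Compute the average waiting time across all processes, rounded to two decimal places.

Schedule: | 101 0-9 | 104 9-12 | 103 12-17 | 105 17-19 | 106 19-26 | 102 26-36 |
Completion: 101=9  102=36  103=17  104=12  105=19  106=26
Waiting times: 101=0, 102=25, 103=10, 104=0, 105=3, 106=5
Average waiting = (0+25+10+0+3+5) / 6 = 43/6 = 7.17

7.17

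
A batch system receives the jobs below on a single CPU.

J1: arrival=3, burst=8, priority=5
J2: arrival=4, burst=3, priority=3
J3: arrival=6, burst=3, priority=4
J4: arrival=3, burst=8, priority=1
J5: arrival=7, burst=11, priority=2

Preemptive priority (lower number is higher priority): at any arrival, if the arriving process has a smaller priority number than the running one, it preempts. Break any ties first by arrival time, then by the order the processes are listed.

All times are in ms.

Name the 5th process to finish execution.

J1

Timeline: | idle 0-3 | J4 3-11 | J5 11-22 | J2 22-25 | J3 25-28 | J1 28-36 |
Completion: J1=36  J2=25  J3=28  J4=11  J5=22
Finish order: J4 → J5 → J2 → J3 → J1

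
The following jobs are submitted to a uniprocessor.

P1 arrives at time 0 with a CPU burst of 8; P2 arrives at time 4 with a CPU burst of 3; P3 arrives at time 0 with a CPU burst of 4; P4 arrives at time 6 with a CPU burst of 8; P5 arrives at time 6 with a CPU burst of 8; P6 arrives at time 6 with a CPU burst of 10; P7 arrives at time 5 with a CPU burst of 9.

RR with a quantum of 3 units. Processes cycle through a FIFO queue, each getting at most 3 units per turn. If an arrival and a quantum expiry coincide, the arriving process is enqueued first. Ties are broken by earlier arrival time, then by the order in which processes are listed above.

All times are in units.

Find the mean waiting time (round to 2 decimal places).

24.14

Gantt: | P1 0-3 | P3 3-6 | P1 6-9 | P2 9-12 | P7 12-15 | P4 15-18 | P5 18-21 | P6 21-24 | P3 24-25 | P1 25-27 | P7 27-30 | P4 30-33 | P5 33-36 | P6 36-39 | P7 39-42 | P4 42-44 | P5 44-46 | P6 46-50 |
Completion: P1=27  P2=12  P3=25  P4=44  P5=46  P6=50  P7=42
Turnaround (C−A): P1=27  P2=8  P3=25  P4=38  P5=40  P6=44  P7=37
Waiting times: P1=19, P2=5, P3=21, P4=30, P5=32, P6=34, P7=28
Average waiting = (19+5+21+30+32+34+28) / 7 = 169/7 = 24.14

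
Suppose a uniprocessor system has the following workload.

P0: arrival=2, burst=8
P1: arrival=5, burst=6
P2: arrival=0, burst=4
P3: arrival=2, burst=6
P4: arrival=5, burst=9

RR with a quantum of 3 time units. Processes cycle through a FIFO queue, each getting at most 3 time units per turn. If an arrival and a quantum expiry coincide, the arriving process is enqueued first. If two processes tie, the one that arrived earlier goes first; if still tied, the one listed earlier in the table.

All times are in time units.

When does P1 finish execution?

25

Schedule: | P2 0-3 | P0 3-6 | P3 6-9 | P2 9-10 | P1 10-13 | P4 13-16 | P0 16-19 | P3 19-22 | P1 22-25 | P4 25-28 | P0 28-30 | P4 30-33 |
Completion: P0=30  P1=25  P2=10  P3=22  P4=33
Turnaround (C−A): P0=28  P1=20  P2=10  P3=20  P4=28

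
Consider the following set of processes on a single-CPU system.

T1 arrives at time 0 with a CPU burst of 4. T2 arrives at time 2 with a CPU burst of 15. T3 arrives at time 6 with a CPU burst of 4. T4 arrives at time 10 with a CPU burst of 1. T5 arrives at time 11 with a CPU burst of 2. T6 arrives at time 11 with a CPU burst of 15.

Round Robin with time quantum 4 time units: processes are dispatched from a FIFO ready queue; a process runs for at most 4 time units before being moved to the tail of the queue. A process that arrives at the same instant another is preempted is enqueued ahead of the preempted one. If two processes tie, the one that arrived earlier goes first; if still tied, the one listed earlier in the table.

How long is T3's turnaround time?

6

Gantt: | T1 0-4 | T2 4-8 | T3 8-12 | T2 12-16 | T4 16-17 | T5 17-19 | T6 19-23 | T2 23-27 | T6 27-31 | T2 31-34 | T6 34-41 |
Completion: T1=4  T2=34  T3=12  T4=17  T5=19  T6=41
Turnaround (C−A): T1=4  T2=32  T3=6  T4=7  T5=8  T6=30
Turnaround(T3) = completion − arrival = 12 − 6 = 6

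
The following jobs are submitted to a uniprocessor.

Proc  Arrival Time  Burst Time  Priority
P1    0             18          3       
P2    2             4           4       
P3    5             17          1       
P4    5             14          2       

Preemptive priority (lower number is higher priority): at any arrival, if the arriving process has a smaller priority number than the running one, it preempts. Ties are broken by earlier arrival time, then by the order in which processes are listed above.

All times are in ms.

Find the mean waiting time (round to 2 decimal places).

23.75

Timeline: | P1 0-5 | P3 5-22 | P4 22-36 | P1 36-49 | P2 49-53 |
Completion: P1=49  P2=53  P3=22  P4=36
Waiting times: P1=31, P2=47, P3=0, P4=17
Average waiting = (31+47+0+17) / 4 = 95/4 = 23.75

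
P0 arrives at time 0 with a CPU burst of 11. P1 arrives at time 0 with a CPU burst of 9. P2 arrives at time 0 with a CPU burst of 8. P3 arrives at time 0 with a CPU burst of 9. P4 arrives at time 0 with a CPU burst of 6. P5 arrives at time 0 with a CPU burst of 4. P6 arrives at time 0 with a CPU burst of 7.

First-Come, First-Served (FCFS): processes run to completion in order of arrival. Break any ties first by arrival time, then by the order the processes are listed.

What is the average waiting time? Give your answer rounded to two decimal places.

26.57

Schedule: | P0 0-11 | P1 11-20 | P2 20-28 | P3 28-37 | P4 37-43 | P5 43-47 | P6 47-54 |
Completion: P0=11  P1=20  P2=28  P3=37  P4=43  P5=47  P6=54
Waiting times: P0=0, P1=11, P2=20, P3=28, P4=37, P5=43, P6=47
Average waiting = (0+11+20+28+37+43+47) / 7 = 186/7 = 26.57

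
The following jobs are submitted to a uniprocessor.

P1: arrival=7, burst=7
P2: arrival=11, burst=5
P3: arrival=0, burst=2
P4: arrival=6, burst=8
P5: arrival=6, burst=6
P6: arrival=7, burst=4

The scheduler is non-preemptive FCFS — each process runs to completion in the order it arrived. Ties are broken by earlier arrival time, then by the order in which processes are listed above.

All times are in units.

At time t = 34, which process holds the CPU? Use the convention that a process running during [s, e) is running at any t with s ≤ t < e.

Schedule: | P3 0-2 | idle 2-6 | P4 6-14 | P5 14-20 | P1 20-27 | P6 27-31 | P2 31-36 |
Completion: P1=27  P2=36  P3=2  P4=14  P5=20  P6=31
Turnaround (C−A): P1=20  P2=25  P3=2  P4=8  P5=14  P6=24

P2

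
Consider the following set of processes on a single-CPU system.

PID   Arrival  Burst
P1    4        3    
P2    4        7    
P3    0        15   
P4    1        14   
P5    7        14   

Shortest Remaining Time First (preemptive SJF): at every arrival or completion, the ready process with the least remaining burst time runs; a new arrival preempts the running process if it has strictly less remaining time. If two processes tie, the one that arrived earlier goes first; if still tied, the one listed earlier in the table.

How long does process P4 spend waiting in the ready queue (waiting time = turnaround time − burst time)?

Schedule: | P3 0-4 | P1 4-7 | P2 7-14 | P3 14-25 | P4 25-39 | P5 39-53 |
Completion: P1=7  P2=14  P3=25  P4=39  P5=53
Waiting(P4) = turnaround − burst = 38 − 14 = 24

24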